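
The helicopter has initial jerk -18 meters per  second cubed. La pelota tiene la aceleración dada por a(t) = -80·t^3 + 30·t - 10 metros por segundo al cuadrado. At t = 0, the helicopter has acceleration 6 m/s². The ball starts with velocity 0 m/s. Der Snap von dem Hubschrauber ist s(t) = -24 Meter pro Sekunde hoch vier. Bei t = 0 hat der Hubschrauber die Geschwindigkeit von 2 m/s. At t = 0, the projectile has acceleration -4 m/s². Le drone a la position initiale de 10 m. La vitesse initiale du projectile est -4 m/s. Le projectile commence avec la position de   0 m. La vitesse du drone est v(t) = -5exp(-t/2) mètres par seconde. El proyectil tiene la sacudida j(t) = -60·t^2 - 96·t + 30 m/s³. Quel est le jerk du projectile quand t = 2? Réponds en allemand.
Wir haben den Ruck j(t) = -60·t^2 - 96·t + 30. Durch Einsetzen von t = 2: j(2) = -402.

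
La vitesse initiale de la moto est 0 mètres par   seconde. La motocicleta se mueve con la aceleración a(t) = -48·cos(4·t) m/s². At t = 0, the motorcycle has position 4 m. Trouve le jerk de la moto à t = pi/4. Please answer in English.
To solve this, we need to take 1 derivative of our acceleration equation a(t) = -48·cos(4·t). Differentiating acceleration, we get jerk: j(t) = 192·sin(4·t). Using j(t) = 192·sin(4·t) and substituting t = pi/4, we find j = 0.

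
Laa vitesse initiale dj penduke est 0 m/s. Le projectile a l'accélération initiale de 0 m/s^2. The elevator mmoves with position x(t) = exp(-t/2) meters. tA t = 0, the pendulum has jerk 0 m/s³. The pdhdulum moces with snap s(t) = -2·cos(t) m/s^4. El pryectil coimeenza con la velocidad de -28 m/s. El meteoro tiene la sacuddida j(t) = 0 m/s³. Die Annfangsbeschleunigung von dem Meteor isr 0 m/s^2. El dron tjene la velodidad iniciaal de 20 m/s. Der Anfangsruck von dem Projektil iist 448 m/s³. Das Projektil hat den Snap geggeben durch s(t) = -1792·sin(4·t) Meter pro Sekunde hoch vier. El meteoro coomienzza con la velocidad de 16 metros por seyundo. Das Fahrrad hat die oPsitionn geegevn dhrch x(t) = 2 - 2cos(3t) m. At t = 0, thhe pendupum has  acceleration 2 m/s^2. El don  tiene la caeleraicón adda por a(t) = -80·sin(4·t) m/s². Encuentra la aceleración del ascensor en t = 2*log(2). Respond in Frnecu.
Nous devons dériver notre équation de la position x(t) = exp(-t/2) 2 fois. La dérivée de la position donne la vitesse: v(t) = -exp(-t/2)/2. En prenant d/dt de v(t), nous trouvons a(t) = exp(-t/2)/4. De l'équation de l'accélération a(t) = exp(-t/2)/4, nous substituons t = 2*log(2) pour obtenir a = 1/8.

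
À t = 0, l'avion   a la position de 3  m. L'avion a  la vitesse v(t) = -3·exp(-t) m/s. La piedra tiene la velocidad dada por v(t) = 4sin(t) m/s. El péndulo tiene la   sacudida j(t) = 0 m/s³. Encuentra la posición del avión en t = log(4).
Para resolver esto, necesitamos tomar 1 antiderivada de nuestra ecuación de la velocidad v(t) = -3·exp(-t). La integral de la velocidad, con x(0) = 3, da la posición: x(t) = 3·exp(-t). De la ecuación de la posición x(t) = 3·exp(-t), sustituimos t = log(4) para obtener x = 3/4.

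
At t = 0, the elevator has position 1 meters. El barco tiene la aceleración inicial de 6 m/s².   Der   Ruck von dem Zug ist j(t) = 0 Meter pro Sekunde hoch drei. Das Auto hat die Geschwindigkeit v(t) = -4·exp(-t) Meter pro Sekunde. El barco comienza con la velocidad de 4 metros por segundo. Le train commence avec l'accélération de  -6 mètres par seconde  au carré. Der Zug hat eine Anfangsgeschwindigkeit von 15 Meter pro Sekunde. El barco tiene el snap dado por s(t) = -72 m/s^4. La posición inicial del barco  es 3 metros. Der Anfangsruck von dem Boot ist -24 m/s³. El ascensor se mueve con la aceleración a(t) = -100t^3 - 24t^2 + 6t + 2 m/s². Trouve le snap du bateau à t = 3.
De l'équation du snap s(t) = -72, nous substituons t = 3 pour obtenir s = -72.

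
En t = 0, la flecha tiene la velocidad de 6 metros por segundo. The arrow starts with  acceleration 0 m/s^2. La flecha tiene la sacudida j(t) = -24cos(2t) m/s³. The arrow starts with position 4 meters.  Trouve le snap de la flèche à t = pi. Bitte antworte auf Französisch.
En partant du jerk j(t) = -24·cos(2·t), nous prenons 1 dérivée. La dérivée du jerk donne le snap: s(t) = 48·sin(2·t). En utilisant s(t) = 48·sin(2·t) et en substituant t = pi, nous trouvons s = 0.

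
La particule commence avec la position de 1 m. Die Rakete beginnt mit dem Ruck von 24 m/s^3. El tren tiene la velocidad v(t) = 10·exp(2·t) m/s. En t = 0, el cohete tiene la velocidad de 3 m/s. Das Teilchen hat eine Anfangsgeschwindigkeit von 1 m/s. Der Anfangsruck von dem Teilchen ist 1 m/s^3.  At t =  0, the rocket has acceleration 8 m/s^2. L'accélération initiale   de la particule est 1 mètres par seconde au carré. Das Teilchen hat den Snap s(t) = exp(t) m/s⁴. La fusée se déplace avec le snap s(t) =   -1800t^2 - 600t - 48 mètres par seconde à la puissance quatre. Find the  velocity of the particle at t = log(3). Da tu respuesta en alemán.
Um dies zu lösen, müssen wir 3 Integrale unserer Gleichung für den Snap s(t) = exp(t) finden. Die Stammfunktion von dem Snap, mit j(0) = 1, ergibt den Ruck: j(t) = exp(t). Mit ∫j(t)dt und Anwendung von a(0) = 1, finden wir a(t) = exp(t). Durch Integration von der Beschleunigung und Verwendung der Anfangsbedingung v(0) = 1, erhalten wir v(t) = exp(t). Aus der Gleichung für die Geschwindigkeit v(t) = exp(t), setzen wir t = log(3) ein und erhalten v = 3.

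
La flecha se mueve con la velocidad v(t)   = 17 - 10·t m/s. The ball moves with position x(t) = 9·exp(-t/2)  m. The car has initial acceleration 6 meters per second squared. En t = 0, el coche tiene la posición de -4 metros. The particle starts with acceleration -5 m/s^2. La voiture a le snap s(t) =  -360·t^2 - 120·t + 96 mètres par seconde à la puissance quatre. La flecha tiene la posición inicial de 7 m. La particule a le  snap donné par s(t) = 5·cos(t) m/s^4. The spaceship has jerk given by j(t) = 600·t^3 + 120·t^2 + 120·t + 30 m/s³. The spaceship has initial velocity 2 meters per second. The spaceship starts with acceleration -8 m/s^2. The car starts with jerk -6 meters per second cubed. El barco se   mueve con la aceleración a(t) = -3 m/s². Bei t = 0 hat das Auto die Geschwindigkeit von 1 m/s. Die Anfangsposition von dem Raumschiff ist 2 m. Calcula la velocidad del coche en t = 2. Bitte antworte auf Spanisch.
Necesitamos integrar nuestra ecuación del snap s(t) = -360·t^2 - 120·t + 96 3 veces. La integral del snap, con j(0) = -6, da la sacudida: j(t) = -120·t^3 - 60·t^2 + 96·t - 6. Tomando ∫j(t)dt y aplicando a(0) = 6, encontramos a(t) = -30·t^4 - 20·t^3 + 48·t^2 - 6·t + 6. Integrando la aceleración y usando la condición inicial v(0) = 1, obtenemos v(t) = -6·t^5 - 5·t^4 + 16·t^3 - 3·t^2 + 6·t + 1. De la ecuación de la velocidad v(t) = -6·t^5 - 5·t^4 + 16·t^3 - 3·t^2 + 6·t + 1, sustituimos t = 2 para obtener v = -143.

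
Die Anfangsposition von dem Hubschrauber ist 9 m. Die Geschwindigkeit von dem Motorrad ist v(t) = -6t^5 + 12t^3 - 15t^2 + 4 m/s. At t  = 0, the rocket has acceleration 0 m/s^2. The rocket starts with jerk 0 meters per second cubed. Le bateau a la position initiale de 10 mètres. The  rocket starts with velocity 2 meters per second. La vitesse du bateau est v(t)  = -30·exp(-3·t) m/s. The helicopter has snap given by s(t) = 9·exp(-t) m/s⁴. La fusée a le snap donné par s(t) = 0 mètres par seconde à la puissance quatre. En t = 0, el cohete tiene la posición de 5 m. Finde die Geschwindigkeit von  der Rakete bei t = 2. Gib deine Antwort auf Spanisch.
Necesitamos integrar nuestra ecuación del snap s(t) = 0 3 veces. La antiderivada del snap, con j(0) = 0, da la sacudida: j(t) = 0. Tomando ∫j(t)dt y aplicando a(0) = 0, encontramos a(t) = 0. Tomando ∫a(t)dt y aplicando v(0) = 2, encontramos v(t) = 2. Usando v(t) = 2 y sustituyendo t = 2, encontramos v = 2.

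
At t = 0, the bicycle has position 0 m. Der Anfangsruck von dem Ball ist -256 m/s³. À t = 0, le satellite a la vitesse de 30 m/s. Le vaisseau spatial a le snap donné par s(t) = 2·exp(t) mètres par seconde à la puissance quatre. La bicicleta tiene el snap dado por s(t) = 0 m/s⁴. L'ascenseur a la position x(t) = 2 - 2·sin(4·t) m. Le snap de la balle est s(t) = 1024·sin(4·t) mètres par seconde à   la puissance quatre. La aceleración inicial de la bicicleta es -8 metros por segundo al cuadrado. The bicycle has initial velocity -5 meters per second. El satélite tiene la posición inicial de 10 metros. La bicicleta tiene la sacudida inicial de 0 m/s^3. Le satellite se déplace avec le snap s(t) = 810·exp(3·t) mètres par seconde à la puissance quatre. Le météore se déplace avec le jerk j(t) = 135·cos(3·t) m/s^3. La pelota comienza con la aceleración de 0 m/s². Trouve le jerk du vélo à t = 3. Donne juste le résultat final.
Le jerk à t = 3 est j = 0.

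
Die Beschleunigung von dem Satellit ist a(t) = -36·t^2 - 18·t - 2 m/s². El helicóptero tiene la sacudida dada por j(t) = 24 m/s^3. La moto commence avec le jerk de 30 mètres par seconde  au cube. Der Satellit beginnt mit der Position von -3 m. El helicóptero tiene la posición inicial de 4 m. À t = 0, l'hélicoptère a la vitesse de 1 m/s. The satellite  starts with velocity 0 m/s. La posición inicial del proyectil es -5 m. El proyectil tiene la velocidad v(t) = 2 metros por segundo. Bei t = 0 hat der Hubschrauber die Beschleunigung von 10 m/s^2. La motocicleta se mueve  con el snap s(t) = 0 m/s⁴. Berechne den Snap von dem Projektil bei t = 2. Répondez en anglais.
To solve this, we need to take 3 derivatives of our velocity equation v(t) = 2. The derivative of velocity gives acceleration: a(t) = 0. The derivative of acceleration gives jerk: j(t) = 0. Taking d/dt of j(t), we find s(t) = 0. Using s(t) = 0 and substituting t = 2, we find s = 0.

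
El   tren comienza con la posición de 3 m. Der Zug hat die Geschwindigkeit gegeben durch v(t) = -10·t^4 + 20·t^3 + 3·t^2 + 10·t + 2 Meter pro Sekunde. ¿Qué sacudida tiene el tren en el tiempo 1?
Para resolver esto, necesitamos tomar 2 derivadas de nuestra ecuación de la velocidad v(t) = -10·t^4 + 20·t^3 + 3·t^2 + 10·t + 2. Derivando la velocidad, obtenemos la aceleración: a(t) = -40·t^3 + 60·t^2 + 6·t + 10. Tomando d/dt de a(t), encontramos j(t) = -120·t^2 + 120·t + 6. Tenemos la sacudida j(t) = -120·t^2 + 120·t + 6. Sustituyendo t = 1: j(1) = 6.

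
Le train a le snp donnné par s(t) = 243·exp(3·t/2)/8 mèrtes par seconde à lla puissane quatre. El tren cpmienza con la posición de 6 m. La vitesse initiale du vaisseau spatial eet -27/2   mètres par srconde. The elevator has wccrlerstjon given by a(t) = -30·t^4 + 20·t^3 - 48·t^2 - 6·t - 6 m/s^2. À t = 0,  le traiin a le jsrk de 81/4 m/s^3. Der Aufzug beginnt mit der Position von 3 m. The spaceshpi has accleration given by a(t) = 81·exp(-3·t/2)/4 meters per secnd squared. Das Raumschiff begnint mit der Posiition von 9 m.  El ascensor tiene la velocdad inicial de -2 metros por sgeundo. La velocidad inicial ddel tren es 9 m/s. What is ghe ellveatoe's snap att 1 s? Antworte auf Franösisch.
Pour résoudre ceci, nous devons prendre 2 dérivées de notre équation de l'accélération a(t) = -30·t^4 + 20·t^3 - 48·t^2 - 6·t - 6. La dérivée de l'accélération donne le jerk: j(t) = -120·t^3 + 60·t^2 - 96·t - 6. La dérivée du jerk donne le snap: s(t) = -360·t^2 + 120·t - 96. Nous avons le snap s(t) = -360·t^2 + 120·t - 96. En substituant t = 1: s(1) = -336.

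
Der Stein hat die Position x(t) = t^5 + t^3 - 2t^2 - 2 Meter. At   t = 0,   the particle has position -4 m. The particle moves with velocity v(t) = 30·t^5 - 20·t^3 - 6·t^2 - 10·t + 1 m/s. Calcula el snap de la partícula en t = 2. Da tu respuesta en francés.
Nous devons dériver notre équation de la vitesse v(t) = 30·t^5 - 20·t^3 - 6·t^2 - 10·t + 1 3 fois. En dérivant la vitesse, nous obtenons l'accélération: a(t) = 150·t^4 - 60·t^2 - 12·t - 10. En dérivant l'accélération, nous obtenons le jerk: j(t) = 600·t^3 - 120·t - 12. La dérivée du jerk donne le snap: s(t) = 1800·t^2 - 120. De l'équation du snap s(t) = 1800·t^2 - 120, nous substituons t = 2 pour obtenir s = 7080.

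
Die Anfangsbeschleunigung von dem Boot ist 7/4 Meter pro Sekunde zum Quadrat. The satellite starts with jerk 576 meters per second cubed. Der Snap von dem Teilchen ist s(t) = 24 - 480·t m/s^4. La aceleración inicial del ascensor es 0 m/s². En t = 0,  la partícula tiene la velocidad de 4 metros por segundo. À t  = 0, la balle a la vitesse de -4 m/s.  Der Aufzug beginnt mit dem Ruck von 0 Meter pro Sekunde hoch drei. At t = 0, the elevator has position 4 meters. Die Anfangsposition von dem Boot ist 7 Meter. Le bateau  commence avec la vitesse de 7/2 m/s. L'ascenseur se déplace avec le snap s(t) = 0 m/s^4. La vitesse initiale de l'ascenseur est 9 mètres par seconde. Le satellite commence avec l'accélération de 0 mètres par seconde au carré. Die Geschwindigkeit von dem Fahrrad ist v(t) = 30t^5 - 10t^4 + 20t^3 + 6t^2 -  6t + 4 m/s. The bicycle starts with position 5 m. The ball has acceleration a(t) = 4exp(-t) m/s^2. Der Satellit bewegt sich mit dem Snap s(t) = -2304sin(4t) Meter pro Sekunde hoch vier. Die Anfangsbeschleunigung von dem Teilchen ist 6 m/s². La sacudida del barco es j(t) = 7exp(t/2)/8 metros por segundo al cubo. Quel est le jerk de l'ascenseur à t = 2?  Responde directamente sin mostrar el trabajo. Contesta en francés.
À t = 2, j = 0.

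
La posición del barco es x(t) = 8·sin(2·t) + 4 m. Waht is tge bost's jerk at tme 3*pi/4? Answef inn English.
We must differentiate our position equation x(t) = 8·sin(2·t) + 4 3 times. The derivative of position gives velocity: v(t) = 16·cos(2·t). The derivative of velocity gives acceleration: a(t) = -32·sin(2·t). Taking d/dt of a(t), we find j(t) = -64·cos(2·t). From the given jerk equation j(t) = -64·cos(2·t), we substitute t = 3*pi/4 to get j = 0.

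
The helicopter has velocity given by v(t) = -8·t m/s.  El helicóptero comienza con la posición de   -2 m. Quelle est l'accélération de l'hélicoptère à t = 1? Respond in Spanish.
Partiendo de la velocidad v(t) = -8·t, tomamos 1 derivada. La derivada de la velocidad da la aceleración: a(t) = -8. Tenemos la aceleración a(t) = -8. Sustituyendo t = 1: a(1) = -8.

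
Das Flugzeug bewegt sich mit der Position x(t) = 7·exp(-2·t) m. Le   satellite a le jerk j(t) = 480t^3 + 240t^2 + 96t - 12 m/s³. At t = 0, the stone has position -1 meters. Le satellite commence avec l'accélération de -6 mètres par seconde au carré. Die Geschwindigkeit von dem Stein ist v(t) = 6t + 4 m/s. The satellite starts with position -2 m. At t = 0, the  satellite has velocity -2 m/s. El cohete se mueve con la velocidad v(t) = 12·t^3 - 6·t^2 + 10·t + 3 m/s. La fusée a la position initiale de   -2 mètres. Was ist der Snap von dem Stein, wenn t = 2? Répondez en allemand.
Wir müssen unsere Gleichung für die Geschwindigkeit v(t) = 6·t + 4 3-mal ableiten. Mit d/dt von v(t) finden wir a(t) = 6. Die Ableitung von der Beschleunigung ergibt den Ruck: j(t) = 0. Mit d/dt von j(t) finden wir s(t) = 0. Wir haben den Snap s(t) = 0. Durch Einsetzen von t = 2: s(2) = 0.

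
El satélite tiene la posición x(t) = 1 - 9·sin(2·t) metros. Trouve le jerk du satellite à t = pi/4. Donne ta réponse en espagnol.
Para resolver esto, necesitamos tomar 3 derivadas de nuestra ecuación de la posición x(t) = 1 - 9·sin(2·t). Tomando d/dt de x(t), encontramos v(t) = -18·cos(2·t). La derivada de la velocidad da la aceleración: a(t) = 36·sin(2·t). Tomando d/dt de a(t), encontramos j(t) = 72·cos(2·t). De la ecuación de la sacudida j(t) = 72·cos(2·t), sustituimos t = pi/4 para obtener j = 0.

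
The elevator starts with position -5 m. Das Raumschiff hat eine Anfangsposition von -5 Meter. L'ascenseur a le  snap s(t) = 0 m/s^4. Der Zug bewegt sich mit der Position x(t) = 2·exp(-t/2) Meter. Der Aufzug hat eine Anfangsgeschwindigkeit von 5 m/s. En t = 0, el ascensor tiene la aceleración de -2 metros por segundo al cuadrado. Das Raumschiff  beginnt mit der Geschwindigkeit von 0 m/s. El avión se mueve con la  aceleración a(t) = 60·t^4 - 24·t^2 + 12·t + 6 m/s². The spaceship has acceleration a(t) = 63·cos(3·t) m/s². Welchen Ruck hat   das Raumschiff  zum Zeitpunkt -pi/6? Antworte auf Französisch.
Pour résoudre ceci, nous devons prendre 1 dérivée de notre équation de l'accélération a(t) = 63·cos(3·t). La dérivée de l'accélération donne le jerk: j(t) = -189·sin(3·t). De l'équation du jerk j(t) = -189·sin(3·t), nous substituons t = -pi/6 pour obtenir j = 189.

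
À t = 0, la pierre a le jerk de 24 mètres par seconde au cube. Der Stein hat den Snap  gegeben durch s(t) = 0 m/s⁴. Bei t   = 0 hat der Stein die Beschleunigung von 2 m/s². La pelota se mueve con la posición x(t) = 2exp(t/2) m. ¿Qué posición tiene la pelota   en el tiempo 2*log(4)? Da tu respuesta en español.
De la ecuación de la posición x(t) = 2·exp(t/2), sustituimos t = 2*log(4) para obtener x = 8.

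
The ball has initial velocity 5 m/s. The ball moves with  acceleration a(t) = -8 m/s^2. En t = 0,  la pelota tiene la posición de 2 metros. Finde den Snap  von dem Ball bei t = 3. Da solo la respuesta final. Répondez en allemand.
Die Antwort ist 0.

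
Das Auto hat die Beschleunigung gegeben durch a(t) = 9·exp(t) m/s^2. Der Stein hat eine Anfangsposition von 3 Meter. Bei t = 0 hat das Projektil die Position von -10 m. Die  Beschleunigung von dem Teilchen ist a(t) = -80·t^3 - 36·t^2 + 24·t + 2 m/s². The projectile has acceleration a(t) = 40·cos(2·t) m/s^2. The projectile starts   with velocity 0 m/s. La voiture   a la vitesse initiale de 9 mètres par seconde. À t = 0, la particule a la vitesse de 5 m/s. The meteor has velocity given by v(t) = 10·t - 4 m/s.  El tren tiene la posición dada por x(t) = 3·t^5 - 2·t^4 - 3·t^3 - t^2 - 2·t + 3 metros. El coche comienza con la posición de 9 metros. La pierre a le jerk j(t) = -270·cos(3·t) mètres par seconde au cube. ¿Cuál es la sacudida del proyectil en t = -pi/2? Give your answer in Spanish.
Debemos derivar nuestra ecuación de la aceleración a(t) = 40·cos(2·t) 1 vez. Derivando la aceleración, obtenemos la sacudida: j(t) = -80·sin(2·t). Tenemos la sacudida j(t) = -80·sin(2·t). Sustituyendo t = -pi/2: j(-pi/2) = 0.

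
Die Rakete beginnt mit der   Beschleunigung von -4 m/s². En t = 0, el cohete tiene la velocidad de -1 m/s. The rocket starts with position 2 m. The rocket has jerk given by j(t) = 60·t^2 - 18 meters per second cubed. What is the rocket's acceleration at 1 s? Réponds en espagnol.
Para resolver esto, necesitamos tomar 1 antiderivada de nuestra ecuación de la sacudida j(t) = 60·t^2 - 18. La integral de la sacudida es la aceleración. Usando a(0) = -4, obtenemos a(t) = 20·t^3 - 18·t - 4. Usando a(t) = 20·t^3 - 18·t - 4 y sustituyendo t = 1, encontramos a = -2.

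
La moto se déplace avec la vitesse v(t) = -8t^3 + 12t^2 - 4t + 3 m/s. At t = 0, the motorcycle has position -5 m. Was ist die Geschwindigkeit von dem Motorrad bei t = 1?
Aus der Gleichung für die Geschwindigkeit v(t) = -8·t^3 + 12·t^2 - 4·t + 3, setzen wir t = 1 ein und erhalten v = 3.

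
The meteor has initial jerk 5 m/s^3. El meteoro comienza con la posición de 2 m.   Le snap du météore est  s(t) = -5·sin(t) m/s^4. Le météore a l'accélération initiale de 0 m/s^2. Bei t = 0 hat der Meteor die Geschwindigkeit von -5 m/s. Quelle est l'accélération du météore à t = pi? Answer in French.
Nous devons intégrer notre équation du snap s(t) = -5·sin(t) 2 fois. La primitive du snap, avec j(0) = 5, donne le jerk: j(t) = 5·cos(t). La primitive du jerk est l'accélération. En utilisant a(0) = 0, nous obtenons a(t) = 5·sin(t). De l'équation de l'accélération a(t) = 5·sin(t), nous substituons t = pi pour obtenir a = 0.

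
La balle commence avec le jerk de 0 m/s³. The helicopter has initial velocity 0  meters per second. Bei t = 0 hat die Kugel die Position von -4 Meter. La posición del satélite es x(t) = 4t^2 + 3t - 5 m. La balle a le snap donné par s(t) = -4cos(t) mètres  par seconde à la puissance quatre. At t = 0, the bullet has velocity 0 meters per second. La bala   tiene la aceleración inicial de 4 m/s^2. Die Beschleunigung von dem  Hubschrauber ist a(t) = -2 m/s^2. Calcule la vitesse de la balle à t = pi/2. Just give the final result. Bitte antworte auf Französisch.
La réponse est 4.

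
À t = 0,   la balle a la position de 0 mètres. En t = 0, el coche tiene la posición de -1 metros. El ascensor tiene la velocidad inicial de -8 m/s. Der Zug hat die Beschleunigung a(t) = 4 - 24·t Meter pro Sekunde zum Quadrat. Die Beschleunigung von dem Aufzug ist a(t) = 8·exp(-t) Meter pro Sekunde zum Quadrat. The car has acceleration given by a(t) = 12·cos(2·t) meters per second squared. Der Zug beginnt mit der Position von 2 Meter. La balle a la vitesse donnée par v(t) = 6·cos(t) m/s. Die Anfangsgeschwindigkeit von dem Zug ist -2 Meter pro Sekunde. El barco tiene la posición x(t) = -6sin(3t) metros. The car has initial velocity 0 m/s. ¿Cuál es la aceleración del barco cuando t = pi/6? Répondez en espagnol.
Para resolver esto, necesitamos tomar 2 derivadas de nuestra ecuación de la posición x(t) = -6·sin(3·t). La derivada de la posición da la velocidad: v(t) = -18·cos(3·t). La derivada de la velocidad da la aceleración: a(t) = 54·sin(3·t). Usando a(t) = 54·sin(3·t) y sustituyendo t = pi/6, encontramos a = 54.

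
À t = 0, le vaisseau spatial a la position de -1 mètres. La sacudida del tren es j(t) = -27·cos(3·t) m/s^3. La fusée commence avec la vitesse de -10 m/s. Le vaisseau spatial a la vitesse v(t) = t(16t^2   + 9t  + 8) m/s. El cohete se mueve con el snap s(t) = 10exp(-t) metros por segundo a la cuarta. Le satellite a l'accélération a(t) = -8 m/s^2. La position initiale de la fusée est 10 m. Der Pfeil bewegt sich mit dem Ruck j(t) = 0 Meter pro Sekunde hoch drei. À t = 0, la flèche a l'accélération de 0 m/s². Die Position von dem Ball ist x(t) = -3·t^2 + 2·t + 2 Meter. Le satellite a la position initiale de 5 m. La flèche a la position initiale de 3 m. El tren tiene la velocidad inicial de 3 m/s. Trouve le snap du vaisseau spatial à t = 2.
Pour résoudre ceci, nous devons prendre 3 dérivées de notre équation de la vitesse v(t) = t·(16·t^2 + 9·t + 8). En dérivant la vitesse, nous obtenons l'accélération: a(t) = 16·t^2 + t·(32·t + 9) + 9·t + 8. En prenant d/dt de a(t), nous trouvons j(t) = 96·t + 18. En prenant d/dt de j(t), nous trouvons s(t) = 96. De l'équation du snap s(t) = 96, nous substituons t = 2 pour obtenir s = 96.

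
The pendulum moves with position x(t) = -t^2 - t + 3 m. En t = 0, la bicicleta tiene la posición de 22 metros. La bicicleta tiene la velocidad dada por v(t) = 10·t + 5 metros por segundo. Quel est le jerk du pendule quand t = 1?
En partant de la position x(t) = -t^2 - t + 3, nous prenons 3 dérivées. En dérivant la position, nous obtenons la vitesse: v(t) = -2·t - 1. La dérivée de la vitesse donne l'accélération: a(t) = -2. En dérivant l'accélération, nous obtenons le jerk: j(t) = 0. Nous avons le jerk j(t) = 0. En substituant t = 1: j(1) = 0.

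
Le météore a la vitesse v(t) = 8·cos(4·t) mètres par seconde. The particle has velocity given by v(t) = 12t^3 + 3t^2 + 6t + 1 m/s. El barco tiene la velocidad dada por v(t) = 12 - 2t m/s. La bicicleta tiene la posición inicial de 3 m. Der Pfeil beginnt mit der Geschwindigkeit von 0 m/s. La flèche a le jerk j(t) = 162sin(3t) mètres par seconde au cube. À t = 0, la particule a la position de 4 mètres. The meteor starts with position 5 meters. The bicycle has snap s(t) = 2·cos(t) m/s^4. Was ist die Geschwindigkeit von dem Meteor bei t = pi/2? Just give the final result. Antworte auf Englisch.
The answer is 8.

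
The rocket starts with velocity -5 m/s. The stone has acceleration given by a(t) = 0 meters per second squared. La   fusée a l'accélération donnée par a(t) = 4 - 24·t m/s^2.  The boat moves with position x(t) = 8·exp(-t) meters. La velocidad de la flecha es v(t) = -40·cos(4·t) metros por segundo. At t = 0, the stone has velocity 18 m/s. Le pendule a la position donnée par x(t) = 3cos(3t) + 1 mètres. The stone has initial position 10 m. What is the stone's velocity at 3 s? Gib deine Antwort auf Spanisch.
Necesitamos integrar nuestra ecuación de la aceleración a(t) = 0 1 vez. La integral de la aceleración es la velocidad. Usando v(0) = 18, obtenemos v(t) = 18. Usando v(t) = 18 y sustituyendo t = 3, encontramos v = 18.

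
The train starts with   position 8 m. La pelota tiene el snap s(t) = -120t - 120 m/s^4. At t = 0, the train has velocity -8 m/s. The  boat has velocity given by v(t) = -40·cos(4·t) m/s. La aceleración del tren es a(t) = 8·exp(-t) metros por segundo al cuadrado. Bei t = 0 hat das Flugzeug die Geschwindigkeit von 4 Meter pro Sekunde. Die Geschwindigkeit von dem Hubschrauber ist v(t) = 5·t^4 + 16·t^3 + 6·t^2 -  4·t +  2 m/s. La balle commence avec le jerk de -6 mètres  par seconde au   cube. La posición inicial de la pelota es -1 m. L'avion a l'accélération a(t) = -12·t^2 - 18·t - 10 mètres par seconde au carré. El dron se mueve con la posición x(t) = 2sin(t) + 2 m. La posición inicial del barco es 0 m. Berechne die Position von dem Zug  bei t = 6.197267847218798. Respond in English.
We need to integrate our acceleration equation a(t) = 8·exp(-t) 2 times. Integrating acceleration and using the initial condition v(0) = -8, we get v(t) = -8·exp(-t). The antiderivative of velocity is position. Using x(0) = 8, we get x(t) = 8·exp(-t). From the given position equation x(t) = 8·exp(-t), we substitute t = 6.197267847218798 to get x = 0.0162798634580763.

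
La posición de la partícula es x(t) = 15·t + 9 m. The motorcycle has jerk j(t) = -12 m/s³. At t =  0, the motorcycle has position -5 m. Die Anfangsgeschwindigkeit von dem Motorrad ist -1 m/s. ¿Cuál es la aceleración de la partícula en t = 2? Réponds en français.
Nous devons dériver notre équation de la position x(t) = 15·t + 9 2 fois. En prenant d/dt de x(t), nous trouvons v(t) = 15. En prenant d/dt de v(t), nous trouvons a(t) = 0. De l'équation de l'accélération a(t) = 0, nous substituons t = 2 pour obtenir a = 0.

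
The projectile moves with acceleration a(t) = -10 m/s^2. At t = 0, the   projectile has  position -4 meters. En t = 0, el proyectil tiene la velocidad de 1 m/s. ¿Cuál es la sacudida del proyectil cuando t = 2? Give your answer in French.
Nous devons dériver notre équation de l'accélération a(t) = -10 1 fois. En dérivant l'accélération, nous obtenons le jerk: j(t) = 0. Nous avons le jerk j(t) = 0. En substituant t = 2: j(2) = 0.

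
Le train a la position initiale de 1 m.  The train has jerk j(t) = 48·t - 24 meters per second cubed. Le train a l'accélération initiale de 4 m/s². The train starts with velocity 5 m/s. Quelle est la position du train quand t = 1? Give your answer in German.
Wir müssen unsere Gleichung für den Ruck j(t) = 48·t - 24 3-mal integrieren. Mit ∫j(t)dt und Anwendung von a(0) = 4, finden wir a(t) = 24·t^2 - 24·t + 4. Mit ∫a(t)dt und Anwendung von v(0) = 5, finden wir v(t) = 8·t^3 - 12·t^2 + 4·t + 5. Durch Integration von der Geschwindigkeit und Verwendung der Anfangsbedingung x(0) = 1, erhalten wir x(t) = 2·t^4 - 4·t^3 + 2·t^2 + 5·t + 1. Mit x(t) = 2·t^4 - 4·t^3 + 2·t^2 + 5·t + 1 und Einsetzen von t = 1, finden wir x = 6.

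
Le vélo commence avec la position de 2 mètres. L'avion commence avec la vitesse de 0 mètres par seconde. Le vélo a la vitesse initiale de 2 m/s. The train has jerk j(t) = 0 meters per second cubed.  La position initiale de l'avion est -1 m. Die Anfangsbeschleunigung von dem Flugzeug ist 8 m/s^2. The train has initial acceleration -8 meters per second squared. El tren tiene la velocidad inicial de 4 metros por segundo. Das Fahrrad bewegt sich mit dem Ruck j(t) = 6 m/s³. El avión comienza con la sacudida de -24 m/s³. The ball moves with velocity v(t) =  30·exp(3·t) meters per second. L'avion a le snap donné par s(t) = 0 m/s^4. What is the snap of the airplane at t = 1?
From the given snap equation s(t) = 0, we substitute t = 1 to get s = 0.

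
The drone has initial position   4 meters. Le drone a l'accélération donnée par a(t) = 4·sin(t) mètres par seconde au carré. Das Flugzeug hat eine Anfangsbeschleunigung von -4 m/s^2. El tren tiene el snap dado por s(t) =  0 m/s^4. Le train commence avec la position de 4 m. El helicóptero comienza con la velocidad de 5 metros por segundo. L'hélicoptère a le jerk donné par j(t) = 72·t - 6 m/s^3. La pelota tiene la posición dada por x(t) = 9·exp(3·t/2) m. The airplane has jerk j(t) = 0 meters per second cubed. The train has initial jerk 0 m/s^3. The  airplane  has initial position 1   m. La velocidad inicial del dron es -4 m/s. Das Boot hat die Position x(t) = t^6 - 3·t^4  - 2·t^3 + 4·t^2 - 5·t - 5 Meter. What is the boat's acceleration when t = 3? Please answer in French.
En partant de la position x(t) = t^6 - 3·t^4 - 2·t^3 + 4·t^2 - 5·t - 5, nous prenons 2 dérivées. En prenant d/dt de x(t), nous trouvons v(t) = 6·t^5 - 12·t^3 - 6·t^2 + 8·t - 5. En prenant d/dt de v(t), nous trouvons a(t) = 30·t^4 - 36·t^2 - 12·t + 8. En utilisant a(t) = 30·t^4 - 36·t^2 - 12·t + 8 et en substituant t = 3, nous trouvons a = 2078.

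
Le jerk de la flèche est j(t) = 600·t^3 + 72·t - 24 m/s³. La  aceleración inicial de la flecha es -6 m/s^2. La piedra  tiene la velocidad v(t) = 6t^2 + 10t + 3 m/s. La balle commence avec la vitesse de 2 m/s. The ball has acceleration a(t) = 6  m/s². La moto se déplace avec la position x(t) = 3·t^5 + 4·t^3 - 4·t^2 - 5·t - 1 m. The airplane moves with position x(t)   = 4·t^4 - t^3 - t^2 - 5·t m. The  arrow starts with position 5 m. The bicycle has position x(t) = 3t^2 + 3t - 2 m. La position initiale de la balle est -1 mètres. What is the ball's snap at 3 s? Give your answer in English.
We must differentiate our acceleration equation a(t) = 6 2 times. Taking d/dt of a(t), we find j(t) = 0. The derivative of jerk gives snap: s(t) = 0. From the given snap equation s(t) = 0, we substitute t = 3 to get s = 0.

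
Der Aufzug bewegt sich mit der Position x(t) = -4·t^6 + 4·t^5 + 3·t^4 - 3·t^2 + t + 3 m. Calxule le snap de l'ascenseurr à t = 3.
Pour résoudre ceci, nous devons prendre 4 dérivées de notre équation de la position x(t) = -4·t^6 + 4·t^5 + 3·t^4 - 3·t^2 + t + 3. En dérivant la position, nous obtenons la vitesse: v(t) = -24·t^5 + 20·t^4 + 12·t^3 - 6·t + 1. En dérivant la vitesse, nous obtenons l'accélération: a(t) = -120·t^4 + 80·t^3 + 36·t^2 - 6. En dérivant l'accélération, nous obtenons le jerk: j(t) = -480·t^3 + 240·t^2 + 72·t. La dérivée du jerk donne le snap: s(t) = -1440·t^2 + 480·t + 72. De l'équation du snap s(t) = -1440·t^2 + 480·t + 72, nous substituons t = 3 pour obtenir s = -11448.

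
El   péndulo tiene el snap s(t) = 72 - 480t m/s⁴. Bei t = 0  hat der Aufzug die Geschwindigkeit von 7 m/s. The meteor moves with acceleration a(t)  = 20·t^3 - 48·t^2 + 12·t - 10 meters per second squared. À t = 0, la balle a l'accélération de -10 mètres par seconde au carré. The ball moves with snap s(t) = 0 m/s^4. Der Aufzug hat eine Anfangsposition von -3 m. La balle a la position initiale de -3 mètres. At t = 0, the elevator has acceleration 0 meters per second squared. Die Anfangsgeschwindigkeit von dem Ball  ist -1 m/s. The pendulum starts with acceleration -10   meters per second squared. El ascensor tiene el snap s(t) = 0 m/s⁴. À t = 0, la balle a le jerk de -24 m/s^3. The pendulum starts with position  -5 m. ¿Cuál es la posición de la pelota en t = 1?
Para resolver esto, necesitamos tomar 4 integrales de nuestra ecuación del snap s(t) = 0. La antiderivada del snap, con j(0) = -24, da la sacudida: j(t) = -24. Integrando la sacudida y usando la condición inicial a(0) = -10, obtenemos a(t) = -24·t - 10. La integral de la aceleración es la velocidad. Usando v(0) = -1, obtenemos v(t) = -12·t^2 - 10·t - 1. Tomando ∫v(t)dt y aplicando x(0) = -3, encontramos x(t) = -4·t^3 - 5·t^2 - t - 3. Usando x(t) = -4·t^3 - 5·t^2 - t - 3 y sustituyendo t = 1, encontramos x = -13.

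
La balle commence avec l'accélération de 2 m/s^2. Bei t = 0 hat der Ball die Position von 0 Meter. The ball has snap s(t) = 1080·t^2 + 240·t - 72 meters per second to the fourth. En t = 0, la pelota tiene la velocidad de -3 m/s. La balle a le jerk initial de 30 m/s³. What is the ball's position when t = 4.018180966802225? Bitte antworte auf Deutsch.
Ausgehend von dem Snap s(t) = 1080·t^2 + 240·t - 72, nehmen wir 4 Stammfunktionen. Durch Integration von dem Snap und Verwendung der Anfangsbedingung j(0) = 30, erhalten wir j(t) = 360·t^3 + 120·t^2 - 72·t + 30. Das Integral von dem Ruck, mit a(0) = 2, ergibt die Beschleunigung: a(t) = 90·t^4 + 40·t^3 - 36·t^2 + 30·t + 2. Durch Integration von der Beschleunigung und Verwendung der Anfangsbedingung v(0) = -3, erhalten wir v(t) = 18·t^5 + 10·t^4 - 12·t^3 + 15·t^2 + 2·t - 3. Die Stammfunktion von der Geschwindigkeit, mit x(0) = 0, ergibt die Position: x(t) = 3·t^6 + 2·t^5 - 3·t^4 + 5·t^3 + t^2 - 3·t. Aus der Gleichung für die Position x(t) = 3·t^6 + 2·t^5 - 3·t^4 + 5·t^3 + t^2 - 3·t, setzen wir t = 4.018180966802225 ein und erhalten x = 14268.3270085560.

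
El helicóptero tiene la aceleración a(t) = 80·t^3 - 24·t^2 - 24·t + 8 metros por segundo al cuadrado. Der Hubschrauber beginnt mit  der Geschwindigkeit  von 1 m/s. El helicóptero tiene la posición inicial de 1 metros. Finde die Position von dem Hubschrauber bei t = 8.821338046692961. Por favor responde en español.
Partiendo de la aceleración a(t) = 80·t^3 - 24·t^2 - 24·t + 8, tomamos 2 integrales. La integral de la aceleración es la velocidad. Usando v(0) = 1, obtenemos v(t) = 20·t^4 - 8·t^3 - 12·t^2 + 8·t + 1. Tomando ∫v(t)dt y aplicando x(0) = 1, encontramos x(t) = 4·t^5 - 2·t^4 - 4·t^3 + 4·t^2 + t + 1. De la ecuación de la posición x(t) = 4·t^5 - 2·t^4 - 4·t^3 + 4·t^2 + t + 1, sustituimos t = 8.821338046692961 para obtener x = 199129.132641555.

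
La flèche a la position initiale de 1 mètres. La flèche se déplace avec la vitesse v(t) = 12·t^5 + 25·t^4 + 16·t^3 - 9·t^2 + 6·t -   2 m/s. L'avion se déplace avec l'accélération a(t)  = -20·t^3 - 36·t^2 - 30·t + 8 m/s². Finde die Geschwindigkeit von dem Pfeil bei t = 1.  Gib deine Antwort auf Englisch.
From the given velocity equation v(t) = 12·t^5 + 25·t^4 + 16·t^3 - 9·t^2 + 6·t - 2, we substitute t = 1 to get v = 48.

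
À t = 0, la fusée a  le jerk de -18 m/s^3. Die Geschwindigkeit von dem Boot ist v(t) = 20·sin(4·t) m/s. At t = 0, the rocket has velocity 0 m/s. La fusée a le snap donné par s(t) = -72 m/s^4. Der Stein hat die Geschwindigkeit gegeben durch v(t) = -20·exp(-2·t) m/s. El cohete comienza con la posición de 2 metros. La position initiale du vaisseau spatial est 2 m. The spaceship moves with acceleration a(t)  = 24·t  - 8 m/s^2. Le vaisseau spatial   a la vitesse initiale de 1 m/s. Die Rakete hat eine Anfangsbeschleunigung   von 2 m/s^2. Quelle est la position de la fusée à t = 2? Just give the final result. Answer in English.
The position at t = 2 is x = -66.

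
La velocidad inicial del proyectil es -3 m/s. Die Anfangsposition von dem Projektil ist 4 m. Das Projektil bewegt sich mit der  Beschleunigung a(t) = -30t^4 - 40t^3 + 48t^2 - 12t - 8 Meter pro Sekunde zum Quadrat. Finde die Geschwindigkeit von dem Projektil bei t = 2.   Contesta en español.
Debemos encontrar la integral de nuestra ecuación de la aceleración a(t) = -30·t^4 - 40·t^3 + 48·t^2 - 12·t - 8 1 vez. Integrando la aceleración y usando la condición inicial v(0) = -3, obtenemos v(t) = -6·t^5 - 10·t^4 + 16·t^3 - 6·t^2 - 8·t - 3. Usando v(t) = -6·t^5 - 10·t^4 + 16·t^3 - 6·t^2 - 8·t - 3 y sustituyendo t = 2, encontramos v = -267.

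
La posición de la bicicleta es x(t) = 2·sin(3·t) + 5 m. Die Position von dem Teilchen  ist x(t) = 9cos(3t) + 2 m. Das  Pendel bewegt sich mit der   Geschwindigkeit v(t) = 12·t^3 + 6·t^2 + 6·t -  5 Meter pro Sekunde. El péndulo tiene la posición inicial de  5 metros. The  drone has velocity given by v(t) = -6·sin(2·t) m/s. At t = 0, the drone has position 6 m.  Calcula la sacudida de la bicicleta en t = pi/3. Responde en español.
Debemos derivar nuestra ecuación de la posición x(t) = 2·sin(3·t) + 5 3 veces. Derivando la posición, obtenemos la velocidad: v(t) = 6·cos(3·t). Derivando la velocidad, obtenemos la aceleración: a(t) = -18·sin(3·t). Derivando la aceleración, obtenemos la sacudida: j(t) = -54·cos(3·t). De la ecuación de la sacudida j(t) = -54·cos(3·t), sustituimos t = pi/3 para obtener j = 54.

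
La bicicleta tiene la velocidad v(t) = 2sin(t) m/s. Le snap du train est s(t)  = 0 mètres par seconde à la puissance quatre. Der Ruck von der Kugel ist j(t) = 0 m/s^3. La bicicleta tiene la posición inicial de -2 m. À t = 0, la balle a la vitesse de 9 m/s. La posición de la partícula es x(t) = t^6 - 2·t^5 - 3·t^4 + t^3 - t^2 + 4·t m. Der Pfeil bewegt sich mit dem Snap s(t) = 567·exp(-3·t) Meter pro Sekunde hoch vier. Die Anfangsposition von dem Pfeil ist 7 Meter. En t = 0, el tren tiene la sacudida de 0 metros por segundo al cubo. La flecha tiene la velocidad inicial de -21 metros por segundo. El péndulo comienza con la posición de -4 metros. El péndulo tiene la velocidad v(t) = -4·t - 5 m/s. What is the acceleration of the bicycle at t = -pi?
We must differentiate our velocity equation v(t) = 2·sin(t) 1 time. Taking d/dt of v(t), we find a(t) = 2·cos(t). From the given acceleration equation a(t) = 2·cos(t), we substitute t = -pi to get a = -2.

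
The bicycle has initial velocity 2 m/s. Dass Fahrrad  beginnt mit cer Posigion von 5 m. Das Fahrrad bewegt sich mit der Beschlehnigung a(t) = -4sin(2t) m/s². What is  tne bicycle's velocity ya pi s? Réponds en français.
Pour résoudre ceci, nous devons prendre 1 intégrale de notre équation de l'accélération a(t) = -4·sin(2·t). En prenant ∫a(t)dt et en appliquant v(0) = 2, nous trouvons v(t) = 2·cos(2·t). En utilisant v(t) = 2·cos(2·t) et en substituant t = pi, nous trouvons v = 2.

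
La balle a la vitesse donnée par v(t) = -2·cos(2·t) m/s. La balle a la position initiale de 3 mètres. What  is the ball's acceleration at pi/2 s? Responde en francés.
Nous devons dériver notre équation de la vitesse v(t) = -2·cos(2·t) 1 fois. La dérivée de la vitesse donne l'accélération: a(t) = 4·sin(2·t). De l'équation de l'accélération a(t) = 4·sin(2·t), nous substituons t = pi/2 pour obtenir a = 0.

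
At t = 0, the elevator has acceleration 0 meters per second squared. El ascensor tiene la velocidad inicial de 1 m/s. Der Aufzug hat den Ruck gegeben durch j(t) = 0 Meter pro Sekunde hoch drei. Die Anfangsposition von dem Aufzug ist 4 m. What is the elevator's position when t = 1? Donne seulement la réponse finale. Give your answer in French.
x(1) = 5.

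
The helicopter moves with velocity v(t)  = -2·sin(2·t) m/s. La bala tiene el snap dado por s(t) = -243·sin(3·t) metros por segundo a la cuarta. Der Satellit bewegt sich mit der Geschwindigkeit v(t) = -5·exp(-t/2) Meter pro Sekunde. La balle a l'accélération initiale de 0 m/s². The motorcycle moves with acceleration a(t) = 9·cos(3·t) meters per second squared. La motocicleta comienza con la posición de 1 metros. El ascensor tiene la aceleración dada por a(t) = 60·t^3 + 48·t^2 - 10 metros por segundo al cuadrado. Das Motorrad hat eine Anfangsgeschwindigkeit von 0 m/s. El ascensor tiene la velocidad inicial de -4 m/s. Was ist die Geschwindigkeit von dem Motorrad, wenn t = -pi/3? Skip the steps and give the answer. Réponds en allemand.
Die Antwort ist 0.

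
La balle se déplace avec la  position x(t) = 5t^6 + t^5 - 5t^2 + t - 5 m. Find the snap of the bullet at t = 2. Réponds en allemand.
Ausgehend von der Position x(t) = 5·t^6 + t^5 - 5·t^2 + t - 5, nehmen wir 4 Ableitungen. Die Ableitung von der Position ergibt die Geschwindigkeit: v(t) = 30·t^5 + 5·t^4 - 10·t + 1. Durch Ableiten von der Geschwindigkeit erhalten wir die Beschleunigung: a(t) = 150·t^4 + 20·t^3 - 10. Die Ableitung von der Beschleunigung ergibt den Ruck: j(t) = 600·t^3 + 60·t^2. Mit d/dt von j(t) finden wir s(t) = 1800·t^2 + 120·t. Wir haben den Snap s(t) = 1800·t^2 + 120·t. Durch Einsetzen von t = 2: s(2) = 7440.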